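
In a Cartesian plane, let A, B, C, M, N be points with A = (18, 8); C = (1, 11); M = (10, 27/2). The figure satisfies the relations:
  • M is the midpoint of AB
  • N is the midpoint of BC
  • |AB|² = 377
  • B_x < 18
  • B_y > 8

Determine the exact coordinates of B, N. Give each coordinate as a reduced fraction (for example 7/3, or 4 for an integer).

B = (2, 19)
N = (3/2, 15)

1. B_x = 2  [B = 2·M−A = 2·(10, 27/2)−(18, 8)]
2. B_y = 19  [B = 2·M−A = 2·(10, 27/2)−(18, 8)]
   so B = (2, 19)
3. N_x = 3/2  [2·N = B+C = (2, 19)+(1, 11)]
4. N_y = 15  [2·N = B+C = (2, 19)+(1, 11)]
   so N = (3/2, 15)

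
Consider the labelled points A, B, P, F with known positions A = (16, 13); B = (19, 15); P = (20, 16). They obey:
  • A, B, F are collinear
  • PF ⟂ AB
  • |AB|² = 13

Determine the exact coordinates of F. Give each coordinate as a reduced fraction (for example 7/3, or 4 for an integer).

1. F_x = 262/13  [[A, B, F are collinear ⇒ -2x+3y-7=0] ∩ [PF ⟂ AB ⇒ 3x+2y-92=0]]
2. F_y = 205/13  [[A, B, F are collinear ⇒ -2x+3y-7=0] ∩ [PF ⟂ AB ⇒ 3x+2y-92=0]]
   so F = (262/13, 205/13)

F = (262/13, 205/13)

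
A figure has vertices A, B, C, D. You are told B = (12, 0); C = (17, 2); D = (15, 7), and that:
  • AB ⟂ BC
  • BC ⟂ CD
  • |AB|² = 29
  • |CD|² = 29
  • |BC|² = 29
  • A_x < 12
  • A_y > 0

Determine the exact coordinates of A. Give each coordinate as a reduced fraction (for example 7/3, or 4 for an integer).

1. A_x = 10  [[AB ⟂ BC ⇒ -5x-2y+60=0] ∩ [|A−(12, 0)|²=29]]
2. A_y = 5  [[AB ⟂ BC ⇒ -5x-2y+60=0] ∩ [|A−(12, 0)|²=29]]
   so A = (10, 5)

A = (10, 5)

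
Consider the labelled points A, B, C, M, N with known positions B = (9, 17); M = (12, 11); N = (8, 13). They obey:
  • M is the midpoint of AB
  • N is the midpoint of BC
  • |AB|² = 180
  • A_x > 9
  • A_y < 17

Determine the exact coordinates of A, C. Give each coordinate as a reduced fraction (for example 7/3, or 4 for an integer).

1. A_x = 15  [A = 2·M−B = 2·(12, 11)−(9, 17)]
2. A_y = 5  [A = 2·M−B = 2·(12, 11)−(9, 17)]
   so A = (15, 5)
3. C_x = 7  [C = 2·N−B = 2·(8, 13)−(9, 17)]
4. C_y = 9  [C = 2·N−B = 2·(8, 13)−(9, 17)]
   so C = (7, 9)

A = (15, 5)
C = (7, 9)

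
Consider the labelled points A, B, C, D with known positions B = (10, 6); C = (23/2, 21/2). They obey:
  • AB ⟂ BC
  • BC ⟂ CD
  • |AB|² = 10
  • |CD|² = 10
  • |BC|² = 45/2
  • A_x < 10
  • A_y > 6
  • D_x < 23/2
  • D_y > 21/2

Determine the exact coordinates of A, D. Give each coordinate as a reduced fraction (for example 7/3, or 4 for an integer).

1. A_x = 7  [[AB ⟂ BC ⇒ -3/2x-9/2y+42=0] ∩ [|A−(10, 6)|²=10]]
2. A_y = 7  [[AB ⟂ BC ⇒ -3/2x-9/2y+42=0] ∩ [|A−(10, 6)|²=10]]
   so A = (7, 7)
3. D_x = 17/2  [[BC ⟂ CD ⇒ 3/2x+9/2y-129/2=0] ∩ [|D−(23/2, 21/2)|²=10]]
4. D_y = 23/2  [[BC ⟂ CD ⇒ 3/2x+9/2y-129/2=0] ∩ [|D−(23/2, 21/2)|²=10]]
   so D = (17/2, 23/2)

A = (7, 7)
D = (17/2, 23/2)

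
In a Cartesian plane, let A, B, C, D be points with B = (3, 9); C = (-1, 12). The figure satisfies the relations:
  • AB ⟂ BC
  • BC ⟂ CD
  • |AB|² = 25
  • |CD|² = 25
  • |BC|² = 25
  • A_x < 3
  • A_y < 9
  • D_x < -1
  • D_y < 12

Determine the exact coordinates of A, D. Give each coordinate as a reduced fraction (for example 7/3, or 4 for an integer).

1. A_x = 0  [[AB ⟂ BC ⇒ 4x-3y+15=0] ∩ [|A−(3, 9)|²=25]]
2. A_y = 5  [[AB ⟂ BC ⇒ 4x-3y+15=0] ∩ [|A−(3, 9)|²=25]]
   so A = (0, 5)
3. D_x = -4  [[BC ⟂ CD ⇒ -4x+3y-40=0] ∩ [|D−(-1, 12)|²=25]]
4. D_y = 8  [[BC ⟂ CD ⇒ -4x+3y-40=0] ∩ [|D−(-1, 12)|²=25]]
   so D = (-4, 8)

A = (0, 5)
D = (-4, 8)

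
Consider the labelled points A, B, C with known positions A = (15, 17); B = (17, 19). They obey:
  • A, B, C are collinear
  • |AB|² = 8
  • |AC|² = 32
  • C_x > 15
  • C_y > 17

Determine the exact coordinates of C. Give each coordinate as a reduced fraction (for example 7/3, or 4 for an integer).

1. C_x = 19  [[A, B, C are collinear ⇒ -2x+2y-4=0] ∩ [|C−(15, 17)|²=32]]
2. C_y = 21  [[A, B, C are collinear ⇒ -2x+2y-4=0] ∩ [|C−(15, 17)|²=32]]
   so C = (19, 21)

C = (19, 21)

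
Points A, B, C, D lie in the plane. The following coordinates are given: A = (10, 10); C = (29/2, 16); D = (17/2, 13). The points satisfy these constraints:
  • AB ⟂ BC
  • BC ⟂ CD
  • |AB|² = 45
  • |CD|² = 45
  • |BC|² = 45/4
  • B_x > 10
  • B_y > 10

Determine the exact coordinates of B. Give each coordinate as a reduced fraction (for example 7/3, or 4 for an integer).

1. B_x = 16  [[BC ⟂ CD ⇒ 6x+3y-135=0] ∩ [|B−(10, 10)|²=45]]
2. B_y = 13  [[BC ⟂ CD ⇒ 6x+3y-135=0] ∩ [|B−(10, 10)|²=45]]
   so B = (16, 13)

B = (16, 13)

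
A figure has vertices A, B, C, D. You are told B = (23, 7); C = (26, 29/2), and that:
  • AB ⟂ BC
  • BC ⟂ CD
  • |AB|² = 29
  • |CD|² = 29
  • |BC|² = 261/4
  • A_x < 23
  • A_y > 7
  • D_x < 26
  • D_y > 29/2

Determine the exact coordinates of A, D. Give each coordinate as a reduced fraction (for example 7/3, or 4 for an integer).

1. A_x = 18  [[AB ⟂ BC ⇒ -3x-15/2y+243/2=0] ∩ [|A−(23, 7)|²=29]]
2. A_y = 9  [[AB ⟂ BC ⇒ -3x-15/2y+243/2=0] ∩ [|A−(23, 7)|²=29]]
   so A = (18, 9)
3. D_x = 21  [[BC ⟂ CD ⇒ 3x+15/2y-747/4=0] ∩ [|D−(26, 29/2)|²=29]]
4. D_y = 33/2  [[BC ⟂ CD ⇒ 3x+15/2y-747/4=0] ∩ [|D−(26, 29/2)|²=29]]
   so D = (21, 33/2)

A = (18, 9)
D = (21, 33/2)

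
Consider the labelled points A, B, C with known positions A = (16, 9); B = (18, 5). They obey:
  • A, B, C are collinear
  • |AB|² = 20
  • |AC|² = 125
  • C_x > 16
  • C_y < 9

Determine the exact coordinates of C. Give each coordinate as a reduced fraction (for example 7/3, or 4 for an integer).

C = (21, -1)

1. C_x = 21  [[A, B, C are collinear ⇒ 4x+2y-82=0] ∩ [|C−(16, 9)|²=125]]
2. C_y = -1  [[A, B, C are collinear ⇒ 4x+2y-82=0] ∩ [|C−(16, 9)|²=125]]
   so C = (21, -1)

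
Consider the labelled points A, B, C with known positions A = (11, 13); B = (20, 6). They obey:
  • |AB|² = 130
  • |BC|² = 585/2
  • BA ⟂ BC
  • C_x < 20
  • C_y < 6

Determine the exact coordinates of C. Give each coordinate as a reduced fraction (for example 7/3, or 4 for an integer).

1. C_x = 19/2  [[BA ⟂ BC ⇒ -9x+7y+138=0] ∩ [|C−(20, 6)|²=585/2]]
2. C_y = -15/2  [[BA ⟂ BC ⇒ -9x+7y+138=0] ∩ [|C−(20, 6)|²=585/2]]
   so C = (19/2, -15/2)

C = (19/2, -15/2)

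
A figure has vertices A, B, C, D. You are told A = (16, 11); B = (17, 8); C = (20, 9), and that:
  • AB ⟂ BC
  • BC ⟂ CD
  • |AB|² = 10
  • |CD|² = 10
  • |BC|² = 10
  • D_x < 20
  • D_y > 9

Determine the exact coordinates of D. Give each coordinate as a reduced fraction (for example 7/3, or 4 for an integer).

1. D_x = 19  [[BC ⟂ CD ⇒ 3x+1y-69=0] ∩ [|D−(20, 9)|²=10]]
2. D_y = 12  [[BC ⟂ CD ⇒ 3x+1y-69=0] ∩ [|D−(20, 9)|²=10]]
   so D = (19, 12)

D = (19, 12)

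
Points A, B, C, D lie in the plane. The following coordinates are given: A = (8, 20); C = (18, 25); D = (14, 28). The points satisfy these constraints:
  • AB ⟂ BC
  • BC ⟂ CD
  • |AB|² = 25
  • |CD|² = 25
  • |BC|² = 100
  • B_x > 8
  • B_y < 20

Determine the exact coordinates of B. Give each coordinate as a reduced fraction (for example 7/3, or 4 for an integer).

1. B_x = 12  [[BC ⟂ CD ⇒ 4x-3y+3=0] ∩ [|B−(8, 20)|²=25]]
2. B_y = 17  [[BC ⟂ CD ⇒ 4x-3y+3=0] ∩ [|B−(8, 20)|²=25]]
   so B = (12, 17)

B = (12, 17)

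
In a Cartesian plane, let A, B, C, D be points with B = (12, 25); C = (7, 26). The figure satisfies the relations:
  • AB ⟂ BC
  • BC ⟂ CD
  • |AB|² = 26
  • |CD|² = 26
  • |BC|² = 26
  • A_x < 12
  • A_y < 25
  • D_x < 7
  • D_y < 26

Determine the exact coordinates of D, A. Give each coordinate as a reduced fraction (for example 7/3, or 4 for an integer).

D = (6, 21)
A = (11, 20)

1. D_x = 6  [[BC ⟂ CD ⇒ -5x+1y+9=0] ∩ [|D−(7, 26)|²=26]]
2. D_y = 21  [[BC ⟂ CD ⇒ -5x+1y+9=0] ∩ [|D−(7, 26)|²=26]]
   so D = (6, 21)
3. A_x = 11  [[AB ⟂ BC ⇒ 5x-1y-35=0] ∩ [|A−(12, 25)|²=26]]
4. A_y = 20  [[AB ⟂ BC ⇒ 5x-1y-35=0] ∩ [|A−(12, 25)|²=26]]
   so A = (11, 20)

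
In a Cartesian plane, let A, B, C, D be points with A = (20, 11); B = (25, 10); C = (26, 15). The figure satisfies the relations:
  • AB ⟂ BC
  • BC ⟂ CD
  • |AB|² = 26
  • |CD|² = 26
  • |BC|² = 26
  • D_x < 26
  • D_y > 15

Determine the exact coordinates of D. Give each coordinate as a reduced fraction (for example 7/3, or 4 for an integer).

D = (21, 16)

1. D_x = 21  [[BC ⟂ CD ⇒ 1x+5y-101=0] ∩ [|D−(26, 15)|²=26]]
2. D_y = 16  [[BC ⟂ CD ⇒ 1x+5y-101=0] ∩ [|D−(26, 15)|²=26]]
   so D = (21, 16)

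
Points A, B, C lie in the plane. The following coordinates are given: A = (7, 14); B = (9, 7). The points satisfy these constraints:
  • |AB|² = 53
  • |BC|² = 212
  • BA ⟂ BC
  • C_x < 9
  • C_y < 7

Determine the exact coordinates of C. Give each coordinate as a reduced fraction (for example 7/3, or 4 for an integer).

1. C_x = -5  [[BA ⟂ BC ⇒ -2x+7y-31=0] ∩ [|C−(9, 7)|²=212]]
2. C_y = 3  [[BA ⟂ BC ⇒ -2x+7y-31=0] ∩ [|C−(9, 7)|²=212]]
   so C = (-5, 3)

C = (-5, 3)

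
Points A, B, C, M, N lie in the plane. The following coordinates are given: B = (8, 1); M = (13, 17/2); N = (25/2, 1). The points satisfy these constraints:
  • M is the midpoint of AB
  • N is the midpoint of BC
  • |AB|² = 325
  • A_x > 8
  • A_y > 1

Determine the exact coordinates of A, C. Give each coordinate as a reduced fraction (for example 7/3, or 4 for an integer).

A = (18, 16)
C = (17, 1)

1. A_x = 18  [A = 2·M−B = 2·(13, 17/2)−(8, 1)]
2. A_y = 16  [A = 2·M−B = 2·(13, 17/2)−(8, 1)]
   so A = (18, 16)
3. C_x = 17  [C = 2·N−B = 2·(25/2, 1)−(8, 1)]
4. C_y = 1  [C = 2·N−B = 2·(25/2, 1)−(8, 1)]
   so C = (17, 1)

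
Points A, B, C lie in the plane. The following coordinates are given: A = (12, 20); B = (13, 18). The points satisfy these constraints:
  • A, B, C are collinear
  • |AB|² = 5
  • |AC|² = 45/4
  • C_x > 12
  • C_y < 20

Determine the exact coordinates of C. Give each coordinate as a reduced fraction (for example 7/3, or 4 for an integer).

C = (27/2, 17)

1. C_x = 27/2  [[A, B, C are collinear ⇒ 2x+1y-44=0] ∩ [|C−(12, 20)|²=45/4]]
2. C_y = 17  [[A, B, C are collinear ⇒ 2x+1y-44=0] ∩ [|C−(12, 20)|²=45/4]]
   so C = (27/2, 17)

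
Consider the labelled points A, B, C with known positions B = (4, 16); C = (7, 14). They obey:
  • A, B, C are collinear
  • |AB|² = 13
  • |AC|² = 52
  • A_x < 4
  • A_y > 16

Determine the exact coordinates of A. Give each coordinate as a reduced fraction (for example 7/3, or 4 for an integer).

1. A_x = 1  [[A, B, C are collinear ⇒ 2x+3y-56=0] ∩ [|A−(4, 16)|²=13]]
2. A_y = 18  [[A, B, C are collinear ⇒ 2x+3y-56=0] ∩ [|A−(4, 16)|²=13]]
   so A = (1, 18)

A = (1, 18)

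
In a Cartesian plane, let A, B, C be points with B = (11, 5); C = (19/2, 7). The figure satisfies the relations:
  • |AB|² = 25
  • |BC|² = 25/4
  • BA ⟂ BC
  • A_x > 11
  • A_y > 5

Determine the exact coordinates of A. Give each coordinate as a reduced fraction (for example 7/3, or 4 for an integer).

1. A_x = 15  [[BA ⟂ BC ⇒ -3/2x+2y+13/2=0] ∩ [|A−(11, 5)|²=25]]
2. A_y = 8  [[BA ⟂ BC ⇒ -3/2x+2y+13/2=0] ∩ [|A−(11, 5)|²=25]]
   so A = (15, 8)

A = (15, 8)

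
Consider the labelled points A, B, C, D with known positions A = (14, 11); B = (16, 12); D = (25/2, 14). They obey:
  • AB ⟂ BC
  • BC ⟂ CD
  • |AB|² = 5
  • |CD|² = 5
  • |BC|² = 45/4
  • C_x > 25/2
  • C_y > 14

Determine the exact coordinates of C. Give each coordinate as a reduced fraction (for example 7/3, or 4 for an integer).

1. C_x = 29/2  [[AB ⟂ BC ⇒ 2x+1y-44=0] ∩ [|C−(25/2, 14)|²=5]]
2. C_y = 15  [[AB ⟂ BC ⇒ 2x+1y-44=0] ∩ [|C−(25/2, 14)|²=5]]
   so C = (29/2, 15)

C = (29/2, 15)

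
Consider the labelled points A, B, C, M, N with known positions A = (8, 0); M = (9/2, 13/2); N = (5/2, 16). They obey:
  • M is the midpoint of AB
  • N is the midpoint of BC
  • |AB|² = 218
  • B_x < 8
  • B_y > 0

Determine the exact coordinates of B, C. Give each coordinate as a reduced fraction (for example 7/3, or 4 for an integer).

B = (1, 13)
C = (4, 19)

1. B_x = 1  [B = 2·M−A = 2·(9/2, 13/2)−(8, 0)]
2. B_y = 13  [B = 2·M−A = 2·(9/2, 13/2)−(8, 0)]
   so B = (1, 13)
3. C_x = 4  [C = 2·N−B = 2·(5/2, 16)−(1, 13)]
4. C_y = 19  [C = 2·N−B = 2·(5/2, 16)−(1, 13)]
   so C = (4, 19)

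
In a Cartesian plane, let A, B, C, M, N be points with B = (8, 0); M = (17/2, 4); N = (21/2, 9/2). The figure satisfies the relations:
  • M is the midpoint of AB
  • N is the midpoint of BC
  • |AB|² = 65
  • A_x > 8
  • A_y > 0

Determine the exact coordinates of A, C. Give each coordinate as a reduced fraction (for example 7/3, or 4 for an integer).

A = (9, 8)
C = (13, 9)

1. A_x = 9  [A = 2·M−B = 2·(17/2, 4)−(8, 0)]
2. A_y = 8  [A = 2·M−B = 2·(17/2, 4)−(8, 0)]
   so A = (9, 8)
3. C_x = 13  [C = 2·N−B = 2·(21/2, 9/2)−(8, 0)]
4. C_y = 9  [C = 2·N−B = 2·(21/2, 9/2)−(8, 0)]
   so C = (13, 9)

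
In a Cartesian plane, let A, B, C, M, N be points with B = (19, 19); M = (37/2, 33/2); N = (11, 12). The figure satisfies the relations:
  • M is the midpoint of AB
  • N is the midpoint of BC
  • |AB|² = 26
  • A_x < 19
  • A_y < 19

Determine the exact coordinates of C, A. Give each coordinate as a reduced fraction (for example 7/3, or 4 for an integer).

1. A_x = 18  [A = 2·M−B = 2·(37/2, 33/2)−(19, 19)]
2. A_y = 14  [A = 2·M−B = 2·(37/2, 33/2)−(19, 19)]
   so A = (18, 14)
3. C_x = 3  [C = 2·N−B = 2·(11, 12)−(19, 19)]
4. C_y = 5  [C = 2·N−B = 2·(11, 12)−(19, 19)]
   so C = (3, 5)

C = (3, 5)
A = (18, 14)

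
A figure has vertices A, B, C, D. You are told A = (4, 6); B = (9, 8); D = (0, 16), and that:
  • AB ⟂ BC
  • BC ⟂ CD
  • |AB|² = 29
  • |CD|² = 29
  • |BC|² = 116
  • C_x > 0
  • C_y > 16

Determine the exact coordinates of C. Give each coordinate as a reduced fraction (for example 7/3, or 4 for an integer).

1. C_x = 5  [[AB ⟂ BC ⇒ 5x+2y-61=0] ∩ [|C−(0, 16)|²=29]]
2. C_y = 18  [[AB ⟂ BC ⇒ 5x+2y-61=0] ∩ [|C−(0, 16)|²=29]]
   so C = (5, 18)

C = (5, 18)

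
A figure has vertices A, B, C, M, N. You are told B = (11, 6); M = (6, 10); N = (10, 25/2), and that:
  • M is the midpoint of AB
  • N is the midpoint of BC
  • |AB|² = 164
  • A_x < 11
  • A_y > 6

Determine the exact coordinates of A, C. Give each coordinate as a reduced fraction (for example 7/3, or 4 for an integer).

1. A_x = 1  [A = 2·M−B = 2·(6, 10)−(11, 6)]
2. A_y = 14  [A = 2·M−B = 2·(6, 10)−(11, 6)]
   so A = (1, 14)
3. C_x = 9  [C = 2·N−B = 2·(10, 25/2)−(11, 6)]
4. C_y = 19  [C = 2·N−B = 2·(10, 25/2)−(11, 6)]
   so C = (9, 19)

A = (1, 14)
C = (9, 19)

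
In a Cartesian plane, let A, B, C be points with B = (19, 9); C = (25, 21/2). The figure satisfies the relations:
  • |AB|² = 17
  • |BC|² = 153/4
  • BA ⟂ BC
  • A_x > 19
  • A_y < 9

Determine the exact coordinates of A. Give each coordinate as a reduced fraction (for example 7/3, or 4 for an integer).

1. A_x = 20  [[BA ⟂ BC ⇒ 6x+3/2y-255/2=0] ∩ [|A−(19, 9)|²=17]]
2. A_y = 5  [[BA ⟂ BC ⇒ 6x+3/2y-255/2=0] ∩ [|A−(19, 9)|²=17]]
   so A = (20, 5)

A = (20, 5)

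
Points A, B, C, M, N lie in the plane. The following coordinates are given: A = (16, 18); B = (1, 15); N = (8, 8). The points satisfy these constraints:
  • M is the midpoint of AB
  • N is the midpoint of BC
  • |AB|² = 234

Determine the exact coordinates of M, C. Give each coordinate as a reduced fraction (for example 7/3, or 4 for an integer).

M = (17/2, 33/2)
C = (15, 1)

1. M_x = 17/2  [2·M = A+B = (16, 18)+(1, 15)]
2. M_y = 33/2  [2·M = A+B = (16, 18)+(1, 15)]
   so M = (17/2, 33/2)
3. C_x = 15  [C = 2·N−B = 2·(8, 8)−(1, 15)]
4. C_y = 1  [C = 2·N−B = 2·(8, 8)−(1, 15)]
   so C = (15, 1)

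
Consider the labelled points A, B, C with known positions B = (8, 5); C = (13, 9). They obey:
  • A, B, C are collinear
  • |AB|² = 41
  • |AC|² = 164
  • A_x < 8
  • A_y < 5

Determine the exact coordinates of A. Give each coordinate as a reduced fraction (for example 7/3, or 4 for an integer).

A = (3, 1)

1. A_x = 3  [[A, B, C are collinear ⇒ -4x+5y+7=0] ∩ [|A−(8, 5)|²=41]]
2. A_y = 1  [[A, B, C are collinear ⇒ -4x+5y+7=0] ∩ [|A−(8, 5)|²=41]]
   so A = (3, 1)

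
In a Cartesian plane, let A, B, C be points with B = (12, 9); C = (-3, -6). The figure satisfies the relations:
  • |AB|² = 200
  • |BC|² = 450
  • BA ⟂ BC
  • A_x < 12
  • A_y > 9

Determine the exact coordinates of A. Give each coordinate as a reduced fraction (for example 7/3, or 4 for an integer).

1. A_x = 2  [[BA ⟂ BC ⇒ -15x-15y+315=0] ∩ [|A−(12, 9)|²=200]]
2. A_y = 19  [[BA ⟂ BC ⇒ -15x-15y+315=0] ∩ [|A−(12, 9)|²=200]]
   so A = (2, 19)

A = (2, 19)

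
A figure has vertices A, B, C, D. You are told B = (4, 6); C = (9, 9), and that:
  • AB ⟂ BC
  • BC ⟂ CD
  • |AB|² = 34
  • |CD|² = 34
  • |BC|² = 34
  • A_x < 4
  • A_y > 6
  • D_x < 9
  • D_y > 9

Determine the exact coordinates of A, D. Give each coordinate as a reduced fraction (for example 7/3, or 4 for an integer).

1. A_x = 1  [[AB ⟂ BC ⇒ -5x-3y+38=0] ∩ [|A−(4, 6)|²=34]]
2. A_y = 11  [[AB ⟂ BC ⇒ -5x-3y+38=0] ∩ [|A−(4, 6)|²=34]]
   so A = (1, 11)
3. D_x = 6  [[BC ⟂ CD ⇒ 5x+3y-72=0] ∩ [|D−(9, 9)|²=34]]
4. D_y = 14  [[BC ⟂ CD ⇒ 5x+3y-72=0] ∩ [|D−(9, 9)|²=34]]
   so D = (6, 14)

A = (1, 11)
D = (6, 14)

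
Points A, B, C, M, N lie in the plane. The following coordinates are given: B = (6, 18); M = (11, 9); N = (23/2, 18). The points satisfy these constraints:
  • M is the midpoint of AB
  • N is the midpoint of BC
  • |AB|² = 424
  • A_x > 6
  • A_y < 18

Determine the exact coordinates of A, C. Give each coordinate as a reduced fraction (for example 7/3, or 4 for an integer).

1. A_x = 16  [A = 2·M−B = 2·(11, 9)−(6, 18)]
2. A_y = 0  [A = 2·M−B = 2·(11, 9)−(6, 18)]
   so A = (16, 0)
3. C_x = 17  [C = 2·N−B = 2·(23/2, 18)−(6, 18)]
4. C_y = 18  [C = 2·N−B = 2·(23/2, 18)−(6, 18)]
   so C = (17, 18)

A = (16, 0)
C = (17, 18)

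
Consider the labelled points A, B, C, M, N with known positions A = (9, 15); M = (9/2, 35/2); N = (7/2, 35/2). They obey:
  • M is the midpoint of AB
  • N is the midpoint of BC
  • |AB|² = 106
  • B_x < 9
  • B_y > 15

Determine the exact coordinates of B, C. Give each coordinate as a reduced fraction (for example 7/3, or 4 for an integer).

B = (0, 20)
C = (7, 15)

1. B_x = 0  [B = 2·M−A = 2·(9/2, 35/2)−(9, 15)]
2. B_y = 20  [B = 2·M−A = 2·(9/2, 35/2)−(9, 15)]
   so B = (0, 20)
3. C_x = 7  [C = 2·N−B = 2·(7/2, 35/2)−(0, 20)]
4. C_y = 15  [C = 2·N−B = 2·(7/2, 35/2)−(0, 20)]
   so C = (7, 15)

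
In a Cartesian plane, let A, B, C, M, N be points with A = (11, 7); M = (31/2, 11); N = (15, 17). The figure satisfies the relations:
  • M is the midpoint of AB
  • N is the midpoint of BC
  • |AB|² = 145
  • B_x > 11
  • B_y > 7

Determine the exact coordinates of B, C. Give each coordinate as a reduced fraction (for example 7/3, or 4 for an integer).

B = (20, 15)
C = (10, 19)

1. B_x = 20  [B = 2·M−A = 2·(31/2, 11)−(11, 7)]
2. B_y = 15  [B = 2·M−A = 2·(31/2, 11)−(11, 7)]
   so B = (20, 15)
3. C_x = 10  [C = 2·N−B = 2·(15, 17)−(20, 15)]
4. C_y = 19  [C = 2·N−B = 2·(15, 17)−(20, 15)]
   so C = (10, 19)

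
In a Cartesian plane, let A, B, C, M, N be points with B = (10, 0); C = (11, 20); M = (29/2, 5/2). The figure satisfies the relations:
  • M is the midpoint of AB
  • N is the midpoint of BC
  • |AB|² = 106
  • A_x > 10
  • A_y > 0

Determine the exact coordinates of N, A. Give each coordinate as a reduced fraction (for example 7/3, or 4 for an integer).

1. A_x = 19  [A = 2·M−B = 2·(29/2, 5/2)−(10, 0)]
2. A_y = 5  [A = 2·M−B = 2·(29/2, 5/2)−(10, 0)]
   so A = (19, 5)
3. N_x = 21/2  [2·N = B+C = (10, 0)+(11, 20)]
4. N_y = 10  [2·N = B+C = (10, 0)+(11, 20)]
   so N = (21/2, 10)

N = (21/2, 10)
A = (19, 5)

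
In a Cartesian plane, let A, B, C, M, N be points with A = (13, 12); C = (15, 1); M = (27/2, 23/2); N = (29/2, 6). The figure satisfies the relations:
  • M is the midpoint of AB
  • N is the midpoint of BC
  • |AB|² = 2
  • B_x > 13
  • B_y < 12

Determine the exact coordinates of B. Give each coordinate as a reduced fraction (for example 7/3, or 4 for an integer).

1. B_x = 14  [B = 2·M−A = 2·(27/2, 23/2)−(13, 12)]
2. B_y = 11  [B = 2·M−A = 2·(27/2, 23/2)−(13, 12)]
   so B = (14, 11)

B = (14, 11)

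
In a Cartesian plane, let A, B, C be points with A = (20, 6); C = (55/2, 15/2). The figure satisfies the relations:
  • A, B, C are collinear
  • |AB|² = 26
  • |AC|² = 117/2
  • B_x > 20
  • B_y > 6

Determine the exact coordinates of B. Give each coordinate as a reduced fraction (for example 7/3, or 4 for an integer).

1. B_x = 25  [[A, B, C are collinear ⇒ 3/2x-15/2y+15=0] ∩ [|B−(20, 6)|²=26]]
2. B_y = 7  [[A, B, C are collinear ⇒ 3/2x-15/2y+15=0] ∩ [|B−(20, 6)|²=26]]
   so B = (25, 7)

B = (25, 7)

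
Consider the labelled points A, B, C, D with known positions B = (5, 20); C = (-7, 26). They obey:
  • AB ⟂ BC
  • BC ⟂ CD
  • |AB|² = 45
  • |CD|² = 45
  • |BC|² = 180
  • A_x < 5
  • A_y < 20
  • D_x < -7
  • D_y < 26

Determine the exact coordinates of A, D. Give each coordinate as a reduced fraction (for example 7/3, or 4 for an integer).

1. A_x = 2  [[AB ⟂ BC ⇒ 12x-6y+60=0] ∩ [|A−(5, 20)|²=45]]
2. A_y = 14  [[AB ⟂ BC ⇒ 12x-6y+60=0] ∩ [|A−(5, 20)|²=45]]
   so A = (2, 14)
3. D_x = -10  [[BC ⟂ CD ⇒ -12x+6y-240=0] ∩ [|D−(-7, 26)|²=45]]
4. D_y = 20  [[BC ⟂ CD ⇒ -12x+6y-240=0] ∩ [|D−(-7, 26)|²=45]]
   so D = (-10, 20)

A = (2, 14)
D = (-10, 20)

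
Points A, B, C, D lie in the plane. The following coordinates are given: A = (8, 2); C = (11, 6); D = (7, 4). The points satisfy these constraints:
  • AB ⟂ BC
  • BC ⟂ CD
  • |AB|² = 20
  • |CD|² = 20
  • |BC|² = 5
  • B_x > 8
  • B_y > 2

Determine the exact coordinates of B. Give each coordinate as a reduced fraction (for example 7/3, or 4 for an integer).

1. B_x = 12  [[BC ⟂ CD ⇒ 4x+2y-56=0] ∩ [|B−(8, 2)|²=20]]
2. B_y = 4  [[BC ⟂ CD ⇒ 4x+2y-56=0] ∩ [|B−(8, 2)|²=20]]
   so B = (12, 4)

B = (12, 4)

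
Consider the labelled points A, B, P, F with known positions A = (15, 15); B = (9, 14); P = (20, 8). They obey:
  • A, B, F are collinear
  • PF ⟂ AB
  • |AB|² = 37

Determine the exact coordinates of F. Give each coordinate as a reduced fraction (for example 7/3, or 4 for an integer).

1. F_x = 693/37  [[A, B, F are collinear ⇒ 1x-6y+75=0] ∩ [PF ⟂ AB ⇒ -6x-1y+128=0]]
2. F_y = 578/37  [[A, B, F are collinear ⇒ 1x-6y+75=0] ∩ [PF ⟂ AB ⇒ -6x-1y+128=0]]
   so F = (693/37, 578/37)

F = (693/37, 578/37)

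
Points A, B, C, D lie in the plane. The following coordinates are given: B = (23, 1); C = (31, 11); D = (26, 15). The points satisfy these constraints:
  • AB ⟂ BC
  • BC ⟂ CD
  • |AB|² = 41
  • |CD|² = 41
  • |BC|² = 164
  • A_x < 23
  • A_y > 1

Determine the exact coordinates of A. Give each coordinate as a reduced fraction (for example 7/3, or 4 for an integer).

1. A_x = 18  [[AB ⟂ BC ⇒ -8x-10y+194=0] ∩ [|A−(23, 1)|²=41]]
2. A_y = 5  [[AB ⟂ BC ⇒ -8x-10y+194=0] ∩ [|A−(23, 1)|²=41]]
   so A = (18, 5)

A = (18, 5)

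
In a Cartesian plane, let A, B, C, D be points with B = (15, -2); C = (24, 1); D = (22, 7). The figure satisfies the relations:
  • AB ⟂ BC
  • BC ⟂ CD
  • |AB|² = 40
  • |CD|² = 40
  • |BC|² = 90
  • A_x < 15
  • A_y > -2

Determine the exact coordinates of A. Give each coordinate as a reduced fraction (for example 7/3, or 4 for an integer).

A = (13, 4)

1. A_x = 13  [[AB ⟂ BC ⇒ -9x-3y+129=0] ∩ [|A−(15, -2)|²=40]]
2. A_y = 4  [[AB ⟂ BC ⇒ -9x-3y+129=0] ∩ [|A−(15, -2)|²=40]]
   so A = (13, 4)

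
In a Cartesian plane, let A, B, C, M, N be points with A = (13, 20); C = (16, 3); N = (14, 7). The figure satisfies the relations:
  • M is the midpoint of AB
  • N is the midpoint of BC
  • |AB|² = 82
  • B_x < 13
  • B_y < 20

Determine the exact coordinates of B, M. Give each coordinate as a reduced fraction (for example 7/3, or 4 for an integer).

B = (12, 11)
M = (25/2, 31/2)

1. B_x = 12  [B = 2·N−C = 2·(14, 7)−(16, 3)]
2. B_y = 11  [B = 2·N−C = 2·(14, 7)−(16, 3)]
   so B = (12, 11)
3. M_x = 25/2  [2·M = A+B = (13, 20)+(12, 11)]
4. M_y = 31/2  [2·M = A+B = (13, 20)+(12, 11)]
   so M = (25/2, 31/2)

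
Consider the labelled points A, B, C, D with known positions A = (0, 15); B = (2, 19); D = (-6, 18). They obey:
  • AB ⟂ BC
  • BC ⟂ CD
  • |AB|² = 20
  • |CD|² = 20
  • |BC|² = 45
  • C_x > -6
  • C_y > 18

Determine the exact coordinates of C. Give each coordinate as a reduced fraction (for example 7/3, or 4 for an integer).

1. C_x = -4  [[AB ⟂ BC ⇒ 2x+4y-80=0] ∩ [|C−(-6, 18)|²=20]]
2. C_y = 22  [[AB ⟂ BC ⇒ 2x+4y-80=0] ∩ [|C−(-6, 18)|²=20]]
   so C = (-4, 22)

C = (-4, 22)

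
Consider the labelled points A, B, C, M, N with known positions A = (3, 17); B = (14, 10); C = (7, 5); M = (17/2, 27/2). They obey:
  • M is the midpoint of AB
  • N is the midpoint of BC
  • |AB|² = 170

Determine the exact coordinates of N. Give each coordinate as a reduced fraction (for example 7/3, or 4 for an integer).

1. N_x = 21/2  [2·N = B+C = (14, 10)+(7, 5)]
2. N_y = 15/2  [2·N = B+C = (14, 10)+(7, 5)]
   so N = (21/2, 15/2)

N = (21/2, 15/2)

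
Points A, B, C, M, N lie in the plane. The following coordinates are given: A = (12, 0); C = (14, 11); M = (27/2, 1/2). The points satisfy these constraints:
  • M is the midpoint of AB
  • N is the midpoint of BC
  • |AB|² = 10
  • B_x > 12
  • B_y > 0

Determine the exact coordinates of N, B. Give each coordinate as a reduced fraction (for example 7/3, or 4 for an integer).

1. B_x = 15  [B = 2·M−A = 2·(27/2, 1/2)−(12, 0)]
2. B_y = 1  [B = 2·M−A = 2·(27/2, 1/2)−(12, 0)]
   so B = (15, 1)
3. N_x = 29/2  [2·N = B+C = (15, 1)+(14, 11)]
4. N_y = 6  [2·N = B+C = (15, 1)+(14, 11)]
   so N = (29/2, 6)

N = (29/2, 6)
B = (15, 1)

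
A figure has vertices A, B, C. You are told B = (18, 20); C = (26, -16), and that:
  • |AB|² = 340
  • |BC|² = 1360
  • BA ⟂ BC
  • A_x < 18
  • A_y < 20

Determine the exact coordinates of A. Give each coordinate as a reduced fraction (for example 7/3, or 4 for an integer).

A = (0, 16)

1. A_x = 0  [[BA ⟂ BC ⇒ 8x-36y+576=0] ∩ [|A−(18, 20)|²=340]]
2. A_y = 16  [[BA ⟂ BC ⇒ 8x-36y+576=0] ∩ [|A−(18, 20)|²=340]]
   so A = (0, 16)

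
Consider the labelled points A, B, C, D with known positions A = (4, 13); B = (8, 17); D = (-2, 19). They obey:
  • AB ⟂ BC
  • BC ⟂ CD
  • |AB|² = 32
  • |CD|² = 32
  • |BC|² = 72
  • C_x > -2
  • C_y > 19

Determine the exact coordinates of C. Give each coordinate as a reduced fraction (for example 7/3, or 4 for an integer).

C = (2, 23)

1. C_x = 2  [[AB ⟂ BC ⇒ 4x+4y-100=0] ∩ [|C−(-2, 19)|²=32]]
2. C_y = 23  [[AB ⟂ BC ⇒ 4x+4y-100=0] ∩ [|C−(-2, 19)|²=32]]
   so C = (2, 23)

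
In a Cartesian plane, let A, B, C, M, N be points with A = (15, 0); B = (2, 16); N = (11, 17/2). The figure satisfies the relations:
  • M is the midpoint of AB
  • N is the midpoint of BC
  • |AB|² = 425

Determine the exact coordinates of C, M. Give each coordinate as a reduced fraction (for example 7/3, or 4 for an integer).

C = (20, 1)
M = (17/2, 8)

1. M_x = 17/2  [2·M = A+B = (15, 0)+(2, 16)]
2. M_y = 8  [2·M = A+B = (15, 0)+(2, 16)]
   so M = (17/2, 8)
3. C_x = 20  [C = 2·N−B = 2·(11, 17/2)−(2, 16)]
4. C_y = 1  [C = 2·N−B = 2·(11, 17/2)−(2, 16)]
   so C = (20, 1)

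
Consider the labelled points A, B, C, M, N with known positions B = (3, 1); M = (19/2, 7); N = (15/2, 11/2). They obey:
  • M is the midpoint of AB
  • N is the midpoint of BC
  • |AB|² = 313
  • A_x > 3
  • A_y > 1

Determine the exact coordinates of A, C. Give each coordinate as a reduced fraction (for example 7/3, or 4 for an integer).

A = (16, 13)
C = (12, 10)

1. A_x = 16  [A = 2·M−B = 2·(19/2, 7)−(3, 1)]
2. A_y = 13  [A = 2·M−B = 2·(19/2, 7)−(3, 1)]
   so A = (16, 13)
3. C_x = 12  [C = 2·N−B = 2·(15/2, 11/2)−(3, 1)]
4. C_y = 10  [C = 2·N−B = 2·(15/2, 11/2)−(3, 1)]
   so C = (12, 10)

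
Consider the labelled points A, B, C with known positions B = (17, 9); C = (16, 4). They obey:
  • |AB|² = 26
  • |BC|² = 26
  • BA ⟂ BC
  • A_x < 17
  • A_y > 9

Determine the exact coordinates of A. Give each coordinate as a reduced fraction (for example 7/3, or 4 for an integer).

A = (12, 10)

1. A_x = 12  [[BA ⟂ BC ⇒ -1x-5y+62=0] ∩ [|A−(17, 9)|²=26]]
2. A_y = 10  [[BA ⟂ BC ⇒ -1x-5y+62=0] ∩ [|A−(17, 9)|²=26]]
   so A = (12, 10)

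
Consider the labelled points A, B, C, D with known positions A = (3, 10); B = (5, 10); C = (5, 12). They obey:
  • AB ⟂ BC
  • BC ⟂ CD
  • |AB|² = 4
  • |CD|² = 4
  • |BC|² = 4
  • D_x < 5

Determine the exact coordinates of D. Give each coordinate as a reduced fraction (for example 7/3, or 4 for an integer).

D = (3, 12)

1. D_x = 3  [[BC ⟂ CD ⇒ 2y-24=0] ∩ [|D−(5, 12)|²=4]]
2. D_y = 12  [[BC ⟂ CD ⇒ 2y-24=0] ∩ [|D−(5, 12)|²=4]]
   so D = (3, 12)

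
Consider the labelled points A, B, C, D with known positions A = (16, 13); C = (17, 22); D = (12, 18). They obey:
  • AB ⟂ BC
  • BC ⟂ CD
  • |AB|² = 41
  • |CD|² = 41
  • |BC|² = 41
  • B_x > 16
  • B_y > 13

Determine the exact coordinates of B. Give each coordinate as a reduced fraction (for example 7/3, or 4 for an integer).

1. B_x = 21  [[BC ⟂ CD ⇒ 5x+4y-173=0] ∩ [|B−(16, 13)|²=41]]
2. B_y = 17  [[BC ⟂ CD ⇒ 5x+4y-173=0] ∩ [|B−(16, 13)|²=41]]
   so B = (21, 17)

B = (21, 17)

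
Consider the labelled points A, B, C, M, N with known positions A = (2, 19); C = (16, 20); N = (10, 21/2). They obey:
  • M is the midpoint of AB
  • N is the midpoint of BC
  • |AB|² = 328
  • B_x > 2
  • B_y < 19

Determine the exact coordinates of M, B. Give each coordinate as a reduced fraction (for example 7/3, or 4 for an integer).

M = (3, 10)
B = (4, 1)

1. B_x = 4  [B = 2·N−C = 2·(10, 21/2)−(16, 20)]
2. B_y = 1  [B = 2·N−C = 2·(10, 21/2)−(16, 20)]
   so B = (4, 1)
3. M_x = 3  [2·M = A+B = (2, 19)+(4, 1)]
4. M_y = 10  [2·M = A+B = (2, 19)+(4, 1)]
   so M = (3, 10)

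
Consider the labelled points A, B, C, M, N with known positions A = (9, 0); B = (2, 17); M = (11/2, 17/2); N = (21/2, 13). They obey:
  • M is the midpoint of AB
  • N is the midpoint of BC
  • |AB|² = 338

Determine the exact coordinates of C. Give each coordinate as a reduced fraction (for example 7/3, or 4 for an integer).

C = (19, 9)

1. C_x = 19  [C = 2·N−B = 2·(21/2, 13)−(2, 17)]
2. C_y = 9  [C = 2·N−B = 2·(21/2, 13)−(2, 17)]
   so C = (19, 9)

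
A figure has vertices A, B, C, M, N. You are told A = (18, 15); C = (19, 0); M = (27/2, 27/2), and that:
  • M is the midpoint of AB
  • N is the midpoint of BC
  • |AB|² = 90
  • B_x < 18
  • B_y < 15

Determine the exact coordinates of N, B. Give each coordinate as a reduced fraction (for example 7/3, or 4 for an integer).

N = (14, 6)
B = (9, 12)

1. B_x = 9  [B = 2·M−A = 2·(27/2, 27/2)−(18, 15)]
2. B_y = 12  [B = 2·M−A = 2·(27/2, 27/2)−(18, 15)]
   so B = (9, 12)
3. N_x = 14  [2·N = B+C = (9, 12)+(19, 0)]
4. N_y = 6  [2·N = B+C = (9, 12)+(19, 0)]
   so N = (14, 6)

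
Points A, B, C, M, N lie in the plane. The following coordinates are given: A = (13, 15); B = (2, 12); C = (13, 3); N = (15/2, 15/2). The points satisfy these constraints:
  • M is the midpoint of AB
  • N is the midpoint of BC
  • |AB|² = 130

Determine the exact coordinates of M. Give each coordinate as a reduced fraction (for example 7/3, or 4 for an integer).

1. M_x = 15/2  [2·M = A+B = (13, 15)+(2, 12)]
2. M_y = 27/2  [2·M = A+B = (13, 15)+(2, 12)]
   so M = (15/2, 27/2)

M = (15/2, 27/2)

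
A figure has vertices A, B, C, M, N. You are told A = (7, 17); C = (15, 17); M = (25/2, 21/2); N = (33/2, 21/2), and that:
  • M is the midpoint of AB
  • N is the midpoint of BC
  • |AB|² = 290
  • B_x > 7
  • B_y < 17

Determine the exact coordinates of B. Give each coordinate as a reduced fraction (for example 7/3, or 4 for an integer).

1. B_x = 18  [B = 2·M−A = 2·(25/2, 21/2)−(7, 17)]
2. B_y = 4  [B = 2·M−A = 2·(25/2, 21/2)−(7, 17)]
   so B = (18, 4)

B = (18, 4)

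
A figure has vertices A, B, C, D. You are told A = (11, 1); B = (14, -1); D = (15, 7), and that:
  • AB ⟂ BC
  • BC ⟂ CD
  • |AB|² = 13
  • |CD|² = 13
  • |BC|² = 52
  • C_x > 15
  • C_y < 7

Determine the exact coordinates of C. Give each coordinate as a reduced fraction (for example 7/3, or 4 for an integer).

1. C_x = 18  [[AB ⟂ BC ⇒ 3x-2y-44=0] ∩ [|C−(15, 7)|²=13]]
2. C_y = 5  [[AB ⟂ BC ⇒ 3x-2y-44=0] ∩ [|C−(15, 7)|²=13]]
   so C = (18, 5)

C = (18, 5)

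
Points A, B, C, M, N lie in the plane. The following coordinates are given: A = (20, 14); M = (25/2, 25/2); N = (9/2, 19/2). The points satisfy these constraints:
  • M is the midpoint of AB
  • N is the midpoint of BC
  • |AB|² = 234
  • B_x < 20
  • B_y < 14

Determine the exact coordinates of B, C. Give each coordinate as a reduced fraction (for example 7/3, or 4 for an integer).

B = (5, 11)
C = (4, 8)

1. B_x = 5  [B = 2·M−A = 2·(25/2, 25/2)−(20, 14)]
2. B_y = 11  [B = 2·M−A = 2·(25/2, 25/2)−(20, 14)]
   so B = (5, 11)
3. C_x = 4  [C = 2·N−B = 2·(9/2, 19/2)−(5, 11)]
4. C_y = 8  [C = 2·N−B = 2·(9/2, 19/2)−(5, 11)]
   so C = (4, 8)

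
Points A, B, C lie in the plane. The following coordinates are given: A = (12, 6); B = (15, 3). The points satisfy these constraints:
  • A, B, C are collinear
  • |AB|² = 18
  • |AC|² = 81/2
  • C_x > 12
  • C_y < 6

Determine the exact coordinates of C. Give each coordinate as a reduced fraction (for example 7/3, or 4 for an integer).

1. C_x = 33/2  [[A, B, C are collinear ⇒ 3x+3y-54=0] ∩ [|C−(12, 6)|²=81/2]]
2. C_y = 3/2  [[A, B, C are collinear ⇒ 3x+3y-54=0] ∩ [|C−(12, 6)|²=81/2]]
   so C = (33/2, 3/2)

C = (33/2, 3/2)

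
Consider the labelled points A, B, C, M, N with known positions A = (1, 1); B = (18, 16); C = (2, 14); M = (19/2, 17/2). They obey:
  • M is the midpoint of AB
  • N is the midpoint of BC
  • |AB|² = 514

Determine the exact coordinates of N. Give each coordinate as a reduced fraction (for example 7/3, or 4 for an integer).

1. N_x = 10  [2·N = B+C = (18, 16)+(2, 14)]
2. N_y = 15  [2·N = B+C = (18, 16)+(2, 14)]
   so N = (10, 15)

N = (10, 15)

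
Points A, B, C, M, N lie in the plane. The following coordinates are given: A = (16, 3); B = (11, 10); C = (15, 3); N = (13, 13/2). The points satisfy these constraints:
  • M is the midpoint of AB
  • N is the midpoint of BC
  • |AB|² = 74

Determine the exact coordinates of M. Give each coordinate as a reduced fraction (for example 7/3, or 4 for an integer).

M = (27/2, 13/2)

1. M_x = 27/2  [2·M = A+B = (16, 3)+(11, 10)]
2. M_y = 13/2  [2·M = A+B = (16, 3)+(11, 10)]
   so M = (27/2, 13/2)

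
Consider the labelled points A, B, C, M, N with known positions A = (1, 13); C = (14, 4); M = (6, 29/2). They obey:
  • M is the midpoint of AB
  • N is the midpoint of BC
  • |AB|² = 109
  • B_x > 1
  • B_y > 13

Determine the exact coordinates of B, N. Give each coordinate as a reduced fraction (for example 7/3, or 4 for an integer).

1. B_x = 11  [B = 2·M−A = 2·(6, 29/2)−(1, 13)]
2. B_y = 16  [B = 2·M−A = 2·(6, 29/2)−(1, 13)]
   so B = (11, 16)
3. N_x = 25/2  [2·N = B+C = (11, 16)+(14, 4)]
4. N_y = 10  [2·N = B+C = (11, 16)+(14, 4)]
   so N = (25/2, 10)

B = (11, 16)
N = (25/2, 10)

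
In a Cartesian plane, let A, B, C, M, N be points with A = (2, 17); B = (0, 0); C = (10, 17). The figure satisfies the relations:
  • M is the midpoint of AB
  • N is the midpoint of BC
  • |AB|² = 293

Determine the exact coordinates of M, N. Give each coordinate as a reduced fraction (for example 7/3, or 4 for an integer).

1. M_x = 1  [2·M = A+B = (2, 17)+(0, 0)]
2. M_y = 17/2  [2·M = A+B = (2, 17)+(0, 0)]
   so M = (1, 17/2)
3. N_x = 5  [2·N = B+C = (0, 0)+(10, 17)]
4. N_y = 17/2  [2·N = B+C = (0, 0)+(10, 17)]
   so N = (5, 17/2)

M = (1, 17/2)
N = (5, 17/2)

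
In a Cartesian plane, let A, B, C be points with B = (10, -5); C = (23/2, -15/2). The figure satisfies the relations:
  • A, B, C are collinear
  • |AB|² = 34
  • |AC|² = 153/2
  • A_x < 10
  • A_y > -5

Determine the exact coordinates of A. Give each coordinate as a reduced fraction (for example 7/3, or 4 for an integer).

1. A_x = 7  [[A, B, C are collinear ⇒ 5/2x+3/2y-35/2=0] ∩ [|A−(10, -5)|²=34]]
2. A_y = 0  [[A, B, C are collinear ⇒ 5/2x+3/2y-35/2=0] ∩ [|A−(10, -5)|²=34]]
   so A = (7, 0)

A = (7, 0)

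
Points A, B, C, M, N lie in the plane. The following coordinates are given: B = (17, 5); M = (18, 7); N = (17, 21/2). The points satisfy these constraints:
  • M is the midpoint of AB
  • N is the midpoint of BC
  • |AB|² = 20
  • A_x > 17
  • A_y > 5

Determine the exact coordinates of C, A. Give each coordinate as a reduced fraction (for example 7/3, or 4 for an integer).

C = (17, 16)
A = (19, 9)

1. A_x = 19  [A = 2·M−B = 2·(18, 7)−(17, 5)]
2. A_y = 9  [A = 2·M−B = 2·(18, 7)−(17, 5)]
   so A = (19, 9)
3. C_x = 17  [C = 2·N−B = 2·(17, 21/2)−(17, 5)]
4. C_y = 16  [C = 2·N−B = 2·(17, 21/2)−(17, 5)]
   so C = (17, 16)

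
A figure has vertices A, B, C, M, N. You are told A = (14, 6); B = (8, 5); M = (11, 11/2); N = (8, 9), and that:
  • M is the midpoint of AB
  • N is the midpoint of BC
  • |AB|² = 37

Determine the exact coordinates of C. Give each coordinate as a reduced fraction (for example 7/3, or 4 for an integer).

C = (8, 13)

1. C_x = 8  [C = 2·N−B = 2·(8, 9)−(8, 5)]
2. C_y = 13  [C = 2·N−B = 2·(8, 9)−(8, 5)]
   so C = (8, 13)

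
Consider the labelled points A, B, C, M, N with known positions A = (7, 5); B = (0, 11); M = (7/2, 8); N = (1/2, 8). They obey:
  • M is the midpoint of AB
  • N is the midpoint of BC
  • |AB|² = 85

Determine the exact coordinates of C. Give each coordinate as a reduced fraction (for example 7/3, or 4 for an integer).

C = (1, 5)

1. C_x = 1  [C = 2·N−B = 2·(1/2, 8)−(0, 11)]
2. C_y = 5  [C = 2·N−B = 2·(1/2, 8)−(0, 11)]
   so C = (1, 5)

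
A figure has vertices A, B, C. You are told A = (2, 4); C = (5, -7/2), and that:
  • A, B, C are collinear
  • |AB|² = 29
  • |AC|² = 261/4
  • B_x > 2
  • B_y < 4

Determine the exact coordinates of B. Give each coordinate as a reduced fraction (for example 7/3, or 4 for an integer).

B = (4, -1)

1. B_x = 4  [[A, B, C are collinear ⇒ -15/2x-3y+27=0] ∩ [|B−(2, 4)|²=29]]
2. B_y = -1  [[A, B, C are collinear ⇒ -15/2x-3y+27=0] ∩ [|B−(2, 4)|²=29]]
   so B = (4, -1)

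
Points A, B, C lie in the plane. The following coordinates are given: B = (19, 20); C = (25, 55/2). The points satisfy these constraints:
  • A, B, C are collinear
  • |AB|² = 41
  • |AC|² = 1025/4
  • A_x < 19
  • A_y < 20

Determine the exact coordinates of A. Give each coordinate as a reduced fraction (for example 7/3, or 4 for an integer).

A = (15, 15)

1. A_x = 15  [[A, B, C are collinear ⇒ -15/2x+6y+45/2=0] ∩ [|A−(19, 20)|²=41]]
2. A_y = 15  [[A, B, C are collinear ⇒ -15/2x+6y+45/2=0] ∩ [|A−(19, 20)|²=41]]
   so A = (15, 15)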